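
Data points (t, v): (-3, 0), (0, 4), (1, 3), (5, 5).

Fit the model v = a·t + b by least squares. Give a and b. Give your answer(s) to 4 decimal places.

The normal system AᵀA·[a, b]ᵀ = Aᵀv is [[35, 3]; [3, 4]]·[a, b]ᵀ = [28, 12]ᵀ.
Eliminating b: 4·(row 1) − 3·(row 2) gives 131·a = 4·28 − 3·12 = 76, so a = 76/131.
Then b = (12 − 3·(76/131))/4 = 336/131.

a = 0.5802, b = 2.5649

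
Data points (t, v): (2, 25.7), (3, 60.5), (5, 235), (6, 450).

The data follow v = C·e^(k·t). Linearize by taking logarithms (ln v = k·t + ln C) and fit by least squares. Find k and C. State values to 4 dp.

With ln vᵢ as the transformed response and tᵢ as the regressor:
AᵀA = [[74.0000, 16.0000]; [16.0000, 4]], rhs = [82.7543, 18.9180]ᵀ  (here Σt = 16.0000, Σ(t)² = 74.0000, Σln v = 18.9180, Σt·ln v = 82.7543).
Δ = 74.0000·4 − (16.0000)² = 40.0000; k = (82.7543·4 − 16.0000·18.9180)/40.0000 = 0.70825, ln C = (74.0000·18.9180 − 16.0000·82.7543)/40.0000 = 1.89651, so C = exp(1.89651) = 6.66260.

k = 0.7082, C = 6.6626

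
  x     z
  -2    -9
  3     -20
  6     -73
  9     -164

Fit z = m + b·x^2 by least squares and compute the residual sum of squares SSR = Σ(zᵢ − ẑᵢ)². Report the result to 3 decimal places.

SSR = 0.832

Setting ∂/∂m … = 0 gives: 4·m + 130·b = -266;  130·m + 7954·b = -16128.
(Σ1 = 4, Σx^2 = 130, Σx^2·x^2 = 7954, Σz = -266, Σx^2·z = -16128.)
Eliminating b: 7954·(row 1) − 130·(row 2) gives 14916·m = 7954·(-266) − 130·(-16128) = -19124, so m = -4781/3729.
Then b = ((-16128) − 130·(-4781/3729))/7954 = -7483/3729.
Residuals: 384/1243, -2452/3729, 1952/3729, -652/3729; SSR = 3104/3729.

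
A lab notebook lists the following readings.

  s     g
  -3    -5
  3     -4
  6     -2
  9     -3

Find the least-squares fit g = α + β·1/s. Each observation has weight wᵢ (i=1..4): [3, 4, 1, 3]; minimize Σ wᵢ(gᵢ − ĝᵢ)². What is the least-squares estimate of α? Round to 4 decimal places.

Normal-equation sums: Σwᵢ·1 = 11, Σwᵢ·1/s = 5/6, Σwᵢ·1/s·1/s = 91/108.
Moment sums: Σwᵢ·g = -42, Σwᵢ·1/s·g = -5/3.
Eliminating β: (91/108)·(row 1) − (5/6)·(row 2) gives (463/54)·α = (91/108)·(-42) − (5/6)·(-5/3) = -34, so α = -1836/463.
Then β = ((-5/3) − (5/6)·(-1836/463))/(91/108) = 900/463.

α = -3.9654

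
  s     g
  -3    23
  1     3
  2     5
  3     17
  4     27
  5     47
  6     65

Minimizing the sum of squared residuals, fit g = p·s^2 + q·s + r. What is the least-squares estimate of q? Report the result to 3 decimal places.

Compute the Gram sums: Σs^2·s^2 = 2356, Σs^2·s = 414, Σs^2 = 100, Σs·s = 100, Σs = 18, Σ1 = 7.
And Σs^2·g = 4330, Σs·g = 728, Σg = 187.
XᵀX·[p, q, r]ᵀ = Xᵀg becomes [[2356, 414, 100]; [414, 100, 18]; [100, 18, 7]]·[p, q, r]ᵀ = [4330, 728, 187]ᵀ.
Row-reducing yields p = 29355/14707, q = -18055/14707, r = 2851/2101.

q = -1.228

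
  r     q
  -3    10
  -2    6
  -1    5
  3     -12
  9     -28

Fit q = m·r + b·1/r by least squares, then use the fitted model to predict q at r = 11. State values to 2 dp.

Normal-equation sums: Σr·r = 104, Σr·1/r = 5, Σ1/r·1/r = 481/324.
And Σr·q = -335, Σ1/r·q = -166/9.
So MᵀM·[m, b]ᵀ = Mᵀq: [[104, 5]; [5, 481/324]]·[m, b]ᵀ = [-335, -166/9]ᵀ.
det = 104·(481/324) − 5² = 10481/81.
m = ((-335)·(481/324) − 5·(-166/9))/(10481/81) = -131255/41924; b = (104·(-166/9) − 5·(-335))/(10481/81) = -19701/10481.
At r = 11: q̂ = (-131255/41924)·(11) + (-19701/10481)·(1/11) = -1450969/41924.

q̂ = -34.61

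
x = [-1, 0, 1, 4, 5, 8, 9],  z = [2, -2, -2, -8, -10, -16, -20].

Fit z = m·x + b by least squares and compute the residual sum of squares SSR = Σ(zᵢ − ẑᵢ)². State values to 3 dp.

SSR = 5.606

Entries of MᵀM: Σx·x = 188, Σx = 26, Σ1 = 7.
And Σx·z = -394, Σz = -56.
Normal equations: [[188, 26]; [26, 7]]·[m, b]ᵀ = [-394, -56]ᵀ.
Eliminating b: 7·(row 1) − 26·(row 2) gives 640·m = 7·(-394) − 26·(-56) = -1302, so m = -651/320.
Then b = ((-56) − 26·(-651/320))/7 = -71/160.
Residuals: 131/320, -249/160, 153/320, 93/160, 197/320, 23/32, -399/320; SSR = 897/160.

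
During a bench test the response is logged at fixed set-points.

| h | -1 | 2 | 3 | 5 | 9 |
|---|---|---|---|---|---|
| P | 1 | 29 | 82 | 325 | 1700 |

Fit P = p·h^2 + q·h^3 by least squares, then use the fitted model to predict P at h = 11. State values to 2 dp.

Normal-equation sums: Σh^2·h^2 = 7284, Σh^2·h^3 = 62448, Σh^3·h^3 = 547860.
For MᵀP: Σh^2·P = 146680, Σh^3·P = 1282370.
Eliminating q: 547860·(row 1) − 62448·(row 2) gives 90859536·p = 547860·146680 − 62448·1282370 = 278663040, so p = 1935160/630969.
Then q = (1282370 − 62448·(1935160/630969))/547860 = 2512645/1261938.
At h = 11: P̂ = (1935160/630969)·(121) + (2512645/1261938)·(1331) = 3812639215/1261938.

P̂ = 3021.26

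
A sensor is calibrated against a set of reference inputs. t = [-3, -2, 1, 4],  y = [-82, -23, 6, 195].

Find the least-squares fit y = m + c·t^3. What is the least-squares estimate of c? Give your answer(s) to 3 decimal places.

c = 3.036

Forming XᵀX = [[4, 30]; [30, 4890]] and Xᵀy = [96, 14884]ᵀ gives XᵀX·[m, c]ᵀ = Xᵀy.
Δ = 4·4890 − 30² = 18660.
m = (96·4890 − 30·14884)/18660 = 382/311; c = (4·14884 − 30·96)/18660 = 14164/4665.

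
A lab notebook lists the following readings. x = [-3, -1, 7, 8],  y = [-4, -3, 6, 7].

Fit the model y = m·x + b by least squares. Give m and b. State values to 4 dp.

Forming MᵀM = [[123, 11]; [11, 4]] and Mᵀy = [113, 6]ᵀ gives MᵀM·[m, b]ᵀ = Mᵀy.
Determinant 123·4 − 11² = 371.
m = (113·4 − 11·6)/371 = 386/371; b = (123·6 − 11·113)/371 = -505/371.

m = 1.0404, b = -1.3612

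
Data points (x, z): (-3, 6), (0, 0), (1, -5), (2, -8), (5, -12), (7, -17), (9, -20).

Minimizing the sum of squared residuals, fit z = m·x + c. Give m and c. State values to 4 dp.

Normal-equation sums: Σx·x = 169, Σx = 21, Σ1 = 7.
And Σx·z = -398, Σz = -56.
AᵀA·[m, c]ᵀ = Aᵀz becomes [[169, 21]; [21, 7]]·[m, c]ᵀ = [-398, -56]ᵀ.
det = 169·7 − 21² = 742.
m = ((-398)·7 − 21·(-56))/742 = -115/53; c = (169·(-56) − 21·(-398))/742 = -79/53.

m = -2.1698, c = -1.4906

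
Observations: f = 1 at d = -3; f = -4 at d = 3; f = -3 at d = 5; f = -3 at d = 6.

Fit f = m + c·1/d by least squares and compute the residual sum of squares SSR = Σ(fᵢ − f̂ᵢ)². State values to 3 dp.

Compute the Gram sums: Σ1 = 4, Σ1/d = 11/30, Σ1/d·1/d = 29/100.
And Σf = -9, Σ1/d·f = -83/30.
Normal equations: [[4, 11/30]; [11/30, 29/100]]·[m, c]ᵀ = [-9, -83/30]ᵀ.
Eliminating c: (29/100)·(row 1) − (11/30)·(row 2) gives (923/900)·m = (29/100)·(-9) − (11/30)·(-83/30) = -359/225, so m = -1436/923.
Then c = ((-83/30) − (11/30)·(-1436/923))/(29/100) = -6990/923.
Residuals: 29/923, 74/923, 5/71, -168/923; SSR = 42/923.

SSR = 0.046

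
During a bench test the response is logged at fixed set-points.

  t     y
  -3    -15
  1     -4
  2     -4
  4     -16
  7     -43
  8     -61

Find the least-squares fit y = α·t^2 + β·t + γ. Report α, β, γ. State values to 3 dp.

With design matrix A, AᵀA = [[6851, 901, 143]; [901, 143, 19]; [143, 19, 6]] and Aᵀy = [-6422, -820, -143]ᵀ.
Solving the 3×3 system (Gaussian elimination) gives α = -42547/42164, β = 43303/42164, γ = -63999/21082.

α = -1.009, β = 1.027, γ = -3.036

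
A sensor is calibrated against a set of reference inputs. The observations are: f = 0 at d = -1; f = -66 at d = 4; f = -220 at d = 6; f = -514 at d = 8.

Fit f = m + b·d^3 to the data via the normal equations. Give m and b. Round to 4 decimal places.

m = -1.9527, b = -1.0015

Setting ∂/∂m … = 0 gives: 4·m + 791·b = -800;  791·m + 312897·b = -314912.
(Σ1 = 4, Σd^3 = 791, Σd^3·d^3 = 312897, Σf = -800, Σd^3·f = -314912.)
Eliminating b: 312897·(row 1) − 791·(row 2) gives 625907·m = 312897·(-800) − 791·(-314912) = -1222208, so m = -10816/5539.
Then b = ((-314912) − 791·(-10816/5539))/312897 = -626848/625907.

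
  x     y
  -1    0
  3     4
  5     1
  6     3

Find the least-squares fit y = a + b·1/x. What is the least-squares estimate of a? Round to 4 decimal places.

Sums needed: Σ1 = 4, Σ1/x = -3/10, Σ1/x·1/x = 1061/900.
For Mᵀy: Σy = 8, Σ1/x·y = 61/30.
det = 4·(1061/900) − (-3/10)² = 4163/900.
a = (8·(1061/900) − (-3/10)·(61/30))/(4163/900) = 9037/4163; b = (4·(61/30) − (-3/10)·8)/(4163/900) = 9480/4163.

a = 2.1708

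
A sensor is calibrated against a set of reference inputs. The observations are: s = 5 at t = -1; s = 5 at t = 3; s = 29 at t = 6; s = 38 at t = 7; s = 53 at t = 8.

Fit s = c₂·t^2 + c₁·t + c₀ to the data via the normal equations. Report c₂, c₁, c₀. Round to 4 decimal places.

Forming AᵀA = [[7875, 1097, 159]; [1097, 159, 23]; [159, 23, 5]] and Aᵀs = [6348, 874, 130]ᵀ gives AᵀA·[c₂, c₁, c₀]ᵀ = Aᵀs.
Inverting the 3×3 Gram matrix, [c₂, c₁, c₀]ᵀ = [1623/1567, -3024/1567, 3041/1567]ᵀ.

c₂ = 1.0357, c₁ = -1.9298, c₀ = 1.9407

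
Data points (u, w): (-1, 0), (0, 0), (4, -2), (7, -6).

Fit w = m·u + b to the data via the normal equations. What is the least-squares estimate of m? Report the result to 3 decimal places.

Compute the Gram sums: Σu·u = 66, Σu = 10, Σ1 = 4.
Moment sums: Σu·w = -50, Σw = -8.
So MᵀM·[m, b]ᵀ = Mᵀw: [[66, 10]; [10, 4]]·[m, b]ᵀ = [-50, -8]ᵀ.
Determinant 66·4 − 10² = 164.
m = ((-50)·4 − 10·(-8))/164 = -30/41; b = (66·(-8) − 10·(-50))/164 = -7/41.

m = -0.732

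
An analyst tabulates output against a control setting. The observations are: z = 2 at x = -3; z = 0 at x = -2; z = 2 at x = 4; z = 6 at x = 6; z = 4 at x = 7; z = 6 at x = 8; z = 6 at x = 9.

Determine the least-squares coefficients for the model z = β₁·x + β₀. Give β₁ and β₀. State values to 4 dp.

With design matrix M, MᵀM = [[259, 29]; [29, 7]] and Mᵀz = [168, 26]ᵀ.
Δ = 259·7 − 29² = 972.
β₁ = (168·7 − 29·26)/972 = 211/486; β₀ = (259·26 − 29·168)/972 = 931/486.

β₁ = 0.4342, β₀ = 1.9156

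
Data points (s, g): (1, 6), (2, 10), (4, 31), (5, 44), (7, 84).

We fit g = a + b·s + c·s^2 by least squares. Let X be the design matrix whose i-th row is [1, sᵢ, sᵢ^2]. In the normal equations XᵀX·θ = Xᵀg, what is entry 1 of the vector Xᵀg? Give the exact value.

175

Entry 1 ↔ basis 1, so (Xᵀg)_{1} = Σᵢ gᵢ = (1)·(6) + (1)·(10) + (1)·(31) + (1)·(44) + (1)·(84) = 175.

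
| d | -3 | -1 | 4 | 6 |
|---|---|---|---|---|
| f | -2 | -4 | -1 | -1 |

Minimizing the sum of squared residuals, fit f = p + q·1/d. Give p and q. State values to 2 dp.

Normal-equation sums: Σ1 = 4, Σ1/d = -11/12, Σ1/d·1/d = 173/144.
For Mᵀf: Σf = -8, Σ1/d·f = 17/4.
So MᵀM·[p, q]ᵀ = Mᵀf: [[4, -11/12]; [-11/12, 173/144]]·[p, q]ᵀ = [-8, 17/4]ᵀ.
Eliminating q: (173/144)·(row 1) − (-11/12)·(row 2) gives (571/144)·p = (173/144)·(-8) − (-11/12)·(17/4) = -823/144, so p = -823/571.
Then q = ((17/4) − (-11/12)·(-823/571))/(173/144) = 1392/571.

p = -1.44, q = 2.44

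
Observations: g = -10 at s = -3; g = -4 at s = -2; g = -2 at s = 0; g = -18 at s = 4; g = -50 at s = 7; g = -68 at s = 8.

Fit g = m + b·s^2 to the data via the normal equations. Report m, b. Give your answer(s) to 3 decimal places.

From the data, Σ1 = 6, Σs^2 = 142, Σs^2·s^2 = 6850.
And Σg = -152, Σs^2·g = -7196.
AᵀA·[m, b]ᵀ = Aᵀg becomes [[6, 142]; [142, 6850]]·[m, b]ᵀ = [-152, -7196]ᵀ.
Δ = 6·6850 − 142² = 20936.
m = ((-152)·6850 − 142·(-7196))/20936 = -2421/2617; b = (6·(-7196) − 142·(-152))/20936 = -2699/2617.

m = -0.925, b = -1.031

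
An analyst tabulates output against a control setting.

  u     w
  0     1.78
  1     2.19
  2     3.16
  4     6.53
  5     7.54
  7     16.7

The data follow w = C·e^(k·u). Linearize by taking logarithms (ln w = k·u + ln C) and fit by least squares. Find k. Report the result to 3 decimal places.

k = 0.321

Linearized form: ln w = k·u + ln C. From the 6 transformed points,
Σu = 19.0000, Σ(u)² = 95.0000, Σln w = 9.2231, Σu·ln w = 40.3996.
Equations: 95.0000·k + 19.0000·ln C = 40.3996;  19.0000·k + 6·ln C = 9.2231.
Solving (det = 209.0000): k = 0.32133, ln C = 0.51963.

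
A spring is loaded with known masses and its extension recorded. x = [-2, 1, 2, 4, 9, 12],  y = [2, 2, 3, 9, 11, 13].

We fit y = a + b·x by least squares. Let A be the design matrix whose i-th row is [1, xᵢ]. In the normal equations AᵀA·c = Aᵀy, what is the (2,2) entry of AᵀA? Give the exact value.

250

Row 2 ↔ basis x, column 2 ↔ basis x, so (AᵀA)_{2,2} = Σᵢ (x)·(x) = (-2)·(-2) + (1)·(1) + (2)·(2) + (4)·(4) + (9)·(9) + (12)·(12) = 250.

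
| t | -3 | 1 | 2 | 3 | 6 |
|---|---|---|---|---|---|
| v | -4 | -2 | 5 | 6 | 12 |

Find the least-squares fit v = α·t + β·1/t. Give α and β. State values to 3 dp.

Normal-equation sums: Σt·t = 59, Σt·1/t = 5, Σ1/t·1/t = 3/2.
Right-hand side: Σt·v = 110, Σ1/t·v = 35/6.
Determinant 59·(3/2) − 5² = 127/2.
α = (110·(3/2) − 5·(35/6))/(127/2) = 815/381; β = (59·(35/6) − 5·110)/(127/2) = -1235/381.

α = 2.139, β = -3.241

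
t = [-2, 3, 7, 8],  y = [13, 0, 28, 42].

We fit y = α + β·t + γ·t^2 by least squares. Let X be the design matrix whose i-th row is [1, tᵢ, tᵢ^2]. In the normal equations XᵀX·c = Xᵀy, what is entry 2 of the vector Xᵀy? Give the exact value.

506

Entry 2 ↔ basis t, so (Xᵀy)_{2} = Σᵢ (t)·yᵢ = (-2)·(13) + (3)·(0) + (7)·(28) + (8)·(42) = 506.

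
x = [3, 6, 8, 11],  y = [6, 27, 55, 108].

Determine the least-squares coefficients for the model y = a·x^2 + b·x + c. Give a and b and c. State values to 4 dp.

a = 1.0667, b = -2.1098, c = 2.4353

Sums needed: Σx^2·x^2 = 20114, Σx^2·x = 2086, Σx^2 = 230, Σx·x = 230, Σx = 28, Σ1 = 4.
Right-hand side: Σx^2·y = 17614, Σx·y = 1808, Σy = 196.
Row-reducing yields a = 16/15, b = -538/255, c = 207/85.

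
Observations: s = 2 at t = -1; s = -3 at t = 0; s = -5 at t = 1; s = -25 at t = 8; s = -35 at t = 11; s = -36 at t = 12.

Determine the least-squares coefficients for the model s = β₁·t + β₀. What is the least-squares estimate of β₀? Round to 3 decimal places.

Setting ∂/∂β₁ … = 0 gives: 331·β₁ + 31·β₀ = -1024;  31·β₁ + 6·β₀ = -102.
(Σt·t = 331, Σt = 31, Σ1 = 6, Σt·s = -1024, Σs = -102.)
Eliminating β₀: 6·(row 1) − 31·(row 2) gives 1025·β₁ = 6·(-1024) − 31·(-102) = -2982, so β₁ = -2982/1025.
Then β₀ = ((-102) − 31·(-2982/1025))/6 = -2018/1025.

β₀ = -1.969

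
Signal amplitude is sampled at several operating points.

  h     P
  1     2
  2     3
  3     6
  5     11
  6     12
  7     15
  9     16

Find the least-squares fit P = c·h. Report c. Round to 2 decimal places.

Sums needed: Σh·h = 205.
For AᵀP: Σh·P = 402.
Normal equations: [[205]]·[c]ᵀ = [402]ᵀ.
c = 402/205 = 1.96098.

c = 1.96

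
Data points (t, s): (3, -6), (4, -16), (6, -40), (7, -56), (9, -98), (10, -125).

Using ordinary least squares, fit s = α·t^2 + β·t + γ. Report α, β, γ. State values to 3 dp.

The normal system XᵀX·[α, β, γ]ᵀ = Xᵀs is [[20595, 2379, 291]; [2379, 291, 39]; [291, 39, 6]]·[α, β, γ]ᵀ = [-24932, -2846, -341]ᵀ.
Inverting the 3×3 Gram matrix, [α, β, γ]ᵀ = [-35/24, 1303/600, -11/50]ᵀ.

α = -1.458, β = 2.172, γ = -0.220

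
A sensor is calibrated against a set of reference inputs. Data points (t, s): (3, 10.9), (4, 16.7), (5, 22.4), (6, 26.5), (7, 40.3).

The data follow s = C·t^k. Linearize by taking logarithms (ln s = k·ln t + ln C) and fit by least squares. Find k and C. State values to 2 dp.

k = 1.45, C = 2.19

Linearized form: ln s = k·ln t + ln C. From the 5 transformed points,
XᵀX = [[12.7160, 7.8320]; [7.8320, 5]], rhs = [24.5958, 15.2867]ᵀ  (here Σln t = 7.8320, Σ(ln t)² = 12.7160, Σln s = 15.2867, Σln t·ln s = 24.5958).
Slope k = (n·Σln t·ln s − Σln t·Σln s)/(n·Σ(ln t)² − (Σln t)²) = (5·24.5958 − 7.8320·15.2867)/2.2397 = 1.45245; ln C = (Σln s − k·Σln t)/n = 0.78222, so C = exp(0.78222) = 2.18632.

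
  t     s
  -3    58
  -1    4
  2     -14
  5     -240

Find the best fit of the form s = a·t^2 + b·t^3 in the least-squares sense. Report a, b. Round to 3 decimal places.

a = 0.441, b = -2.008

Normal-equation sums: Σt^2·t^2 = 723, Σt^2·t^3 = 2913, Σt^3·t^3 = 16419.
Right-hand side: Σt^2·s = -5530, Σt^3·s = -31682.
Normal equations: [[723, 2913]; [2913, 16419]]·[a, b]ᵀ = [-5530, -31682]ᵀ.
det = 723·16419 − 2913² = 3385368.
a = ((-5530)·16419 − 2913·(-31682))/3385368 = 5923/13434; b = (723·(-31682) − 2913·(-5530))/3385368 = -8991/4478.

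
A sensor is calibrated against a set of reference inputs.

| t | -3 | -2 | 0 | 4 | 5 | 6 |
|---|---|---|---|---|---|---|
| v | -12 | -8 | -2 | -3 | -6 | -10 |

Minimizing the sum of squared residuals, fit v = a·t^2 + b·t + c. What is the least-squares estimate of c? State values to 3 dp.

c = -2.023

Entries of MᵀM: Σt^2·t^2 = 2274, Σt^2·t = 370, Σt^2 = 90, Σt·t = 90, Σt = 10, Σ1 = 6.
Moment sums: Σt^2·v = -698, Σt·v = -50, Σv = -41.
Row-reducing yields a = -23/44, b = 20/11, c = -89/44.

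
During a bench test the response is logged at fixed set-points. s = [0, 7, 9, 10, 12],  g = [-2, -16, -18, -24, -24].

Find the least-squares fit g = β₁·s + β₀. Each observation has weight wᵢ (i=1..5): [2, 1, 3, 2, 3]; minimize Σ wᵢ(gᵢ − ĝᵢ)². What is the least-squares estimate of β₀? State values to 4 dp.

MᵀWM·[β₁, β₀]ᵀ = MᵀWg reads: 924·β₁ + 90·β₀ = -1942;  90·β₁ + 11·β₀ = -194.
(Σwᵢ·s·s = 924, Σwᵢ·s = 90, Σwᵢ·1 = 11, Σwᵢ·s·g = -1942, Σwᵢ·g = -194.)
det = 924·11 − 90² = 2064.
β₁ = ((-1942)·11 − 90·(-194))/2064 = -1951/1032; β₀ = (924·(-194) − 90·(-1942))/2064 = -373/172.

β₀ = -2.1686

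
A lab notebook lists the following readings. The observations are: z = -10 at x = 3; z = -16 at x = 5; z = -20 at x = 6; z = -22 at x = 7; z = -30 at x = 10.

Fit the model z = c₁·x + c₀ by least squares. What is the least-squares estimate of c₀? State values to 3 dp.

c₀ = -1.925

With design matrix M, MᵀM = [[219, 31]; [31, 5]] and Mᵀz = [-684, -98]ᵀ.
Δ = 219·5 − 31² = 134.
c₁ = ((-684)·5 − 31·(-98))/134 = -191/67; c₀ = (219·(-98) − 31·(-684))/134 = -129/67.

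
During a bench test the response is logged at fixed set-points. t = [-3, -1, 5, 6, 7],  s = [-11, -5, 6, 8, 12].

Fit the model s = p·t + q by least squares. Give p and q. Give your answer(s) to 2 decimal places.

Sums needed: Σt·t = 120, Σt = 14, Σ1 = 5.
And Σt·s = 200, Σs = 10.
Normal equations: [[120, 14]; [14, 5]]·[p, q]ᵀ = [200, 10]ᵀ.
Eliminating q: 5·(row 1) − 14·(row 2) gives 404·p = 5·200 − 14·10 = 860, so p = 215/101.
Then q = (10 − 14·(215/101))/5 = -400/101.

p = 2.13, q = -3.96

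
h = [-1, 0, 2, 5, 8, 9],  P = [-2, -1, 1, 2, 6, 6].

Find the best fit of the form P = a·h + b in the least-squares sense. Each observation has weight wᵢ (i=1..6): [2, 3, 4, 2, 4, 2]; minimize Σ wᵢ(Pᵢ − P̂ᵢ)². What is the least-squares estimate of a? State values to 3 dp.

a = 0.820

With design matrix A, AᵀWA = [[486, 66]; [66, 17]] and AᵀWP = [332, 37]ᵀ.
Eliminating b: 17·(row 1) − 66·(row 2) gives 3906·a = 17·332 − 66·37 = 3202, so a = 1601/1953.
Then b = (37 − 66·(1601/1953))/17 = -655/651.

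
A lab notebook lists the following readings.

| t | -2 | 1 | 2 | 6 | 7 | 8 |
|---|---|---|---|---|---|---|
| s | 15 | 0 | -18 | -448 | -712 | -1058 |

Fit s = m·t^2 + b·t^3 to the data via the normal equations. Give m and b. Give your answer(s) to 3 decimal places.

Sums needed: Σt^2·t^2 = 7826, Σt^2·t^3 = 57352, Σt^3·t^3 = 426578.
And Σt^2·s = -118740, Σt^3·s = -882944.
So MᵀM·[m, b]ᵀ = Mᵀs: [[7826, 57352]; [57352, 426578]]·[m, b]ᵀ = [-118740, -882944]ᵀ.
det = 7826·426578 − 57352² = 49147524.
m = ((-118740)·426578 − 57352·(-882944))/49147524 = -3316858/12286881; b = (7826·(-882944) − 57352·(-118740))/49147524 = -24985816/12286881.

m = -0.270, b = -2.034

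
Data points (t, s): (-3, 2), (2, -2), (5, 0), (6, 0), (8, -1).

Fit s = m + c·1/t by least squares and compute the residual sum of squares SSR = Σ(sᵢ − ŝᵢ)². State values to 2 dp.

SSR = 1.10

Sums needed: Σ1 = 5, Σ1/t = 79/120, Σ1/t·1/t = 6401/14400.
Moment sums: Σs = -1, Σ1/t·s = -43/24.
AᵀA·[m, c]ᵀ = Aᵀs becomes [[5, 79/120]; [79/120, 6401/14400]]·[m, c]ᵀ = [-1, -43/24]ᵀ.
det = 5·(6401/14400) − (79/120)² = 2147/1200.
m = ((-1)·(6401/14400) − (79/120)·(-43/24))/(2147/1200) = 882/2147; c = (5·(-43/24) − (79/120)·(-1))/(2147/1200) = -9960/2147.
Residuals: 92/2147, -196/2147, 1110/2147, 778/2147, -1784/2147; SSR = 2360/2147.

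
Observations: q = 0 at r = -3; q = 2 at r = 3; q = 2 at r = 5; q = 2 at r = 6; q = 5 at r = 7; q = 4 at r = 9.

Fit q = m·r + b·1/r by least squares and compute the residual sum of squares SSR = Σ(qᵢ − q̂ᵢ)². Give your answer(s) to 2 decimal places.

SSR = 5.57

The normal equations are: 209·m + 6·b = 99;  6·m + (128101/396900)·b = 806/315.
(Σr·r = 209, Σr·1/r = 6, Σ1/r·1/r = 128101/396900, Σr·q = 99, Σ1/r·q = 806/315.)
det = 209·(128101/396900) − 6² = 12484709/396900.
m = (99·(128101/396900) − 6·(806/315))/(12484709/396900) = 6588639/12484709; b = (209·(806/315) − 6·99)/(12484709/396900) = -23506560/12484709.
Residuals: 11930397/12484709, 13039021/12484709, -3272465/12484709, -10644656/12484709, 19661152/12484709, -6747075/12484709; SSR = 69561260/12484709.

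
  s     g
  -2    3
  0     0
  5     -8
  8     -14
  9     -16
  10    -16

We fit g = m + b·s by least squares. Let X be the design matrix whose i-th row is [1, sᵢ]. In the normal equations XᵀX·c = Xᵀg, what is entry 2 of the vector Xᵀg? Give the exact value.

Entry 2 ↔ basis s, so (Xᵀg)_{2} = Σᵢ (s)·gᵢ = (-2)·(3) + (0)·(0) + (5)·(-8) + (8)·(-14) + (9)·(-16) + (10)·(-16) = -462.

-462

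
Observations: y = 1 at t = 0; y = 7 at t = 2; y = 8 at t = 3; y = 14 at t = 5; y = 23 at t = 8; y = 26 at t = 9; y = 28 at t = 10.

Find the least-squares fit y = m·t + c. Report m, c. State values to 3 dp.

m = 2.750, c = 0.750

The normal system XᵀX·[m, c]ᵀ = Xᵀy is [[283, 37]; [37, 7]]·[m, c]ᵀ = [806, 107]ᵀ.
Eliminating c: 7·(row 1) − 37·(row 2) gives 612·m = 7·806 − 37·107 = 1683, so m = 11/4.
Then c = (107 − 37·(11/4))/7 = 3/4.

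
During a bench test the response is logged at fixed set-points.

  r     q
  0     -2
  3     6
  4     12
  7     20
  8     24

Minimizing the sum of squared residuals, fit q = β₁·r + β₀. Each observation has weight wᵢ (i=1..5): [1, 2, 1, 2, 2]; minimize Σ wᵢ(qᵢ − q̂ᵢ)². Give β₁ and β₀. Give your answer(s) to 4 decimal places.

Forming MᵀWM = [[260, 40]; [40, 8]] and MᵀWq = [748, 110]ᵀ gives MᵀWM·[β₁, β₀]ᵀ = MᵀWq.
det = 260·8 − 40² = 480.
β₁ = (748·8 − 40·110)/480 = 33/10; β₀ = (260·110 − 40·748)/480 = -11/4.

β₁ = 3.3000, β₀ = -2.7500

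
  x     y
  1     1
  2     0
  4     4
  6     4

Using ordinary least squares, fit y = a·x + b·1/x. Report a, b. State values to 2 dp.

With design matrix A, AᵀA = [[57, 4]; [4, 193/144]] and Aᵀy = [41, 8/3]ᵀ.
Eliminating b: (193/144)·(row 1) − 4·(row 2) gives (2899/48)·a = (193/144)·41 − 4·(8/3) = 6377/144, so a = 6377/8697.
Then b = ((8/3) − 4·(6377/8697))/(193/144) = -576/2899.

a = 0.73, b = -0.20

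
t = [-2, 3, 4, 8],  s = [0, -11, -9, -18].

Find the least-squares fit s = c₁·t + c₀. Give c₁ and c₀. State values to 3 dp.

c₁ = -1.764, c₀ = -3.768

With design matrix A, AᵀA = [[93, 13]; [13, 4]] and Aᵀs = [-213, -38]ᵀ.
Determinant 93·4 − 13² = 203.
c₁ = ((-213)·4 − 13·(-38))/203 = -358/203; c₀ = (93·(-38) − 13·(-213))/203 = -765/203.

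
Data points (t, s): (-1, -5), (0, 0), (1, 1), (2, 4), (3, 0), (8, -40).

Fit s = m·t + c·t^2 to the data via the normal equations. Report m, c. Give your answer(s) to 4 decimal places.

m = 3.4192, c = -1.0532

Sums needed: Σt·t = 79, Σt·t^2 = 547, Σt^2·t^2 = 4195.
And Σt·s = -306, Σt^2·s = -2548.
Δ = 79·4195 − 547² = 32196.
m = ((-306)·4195 − 547·(-2548))/32196 = 55043/16098; c = (79·(-2548) − 547·(-306))/32196 = -16955/16098.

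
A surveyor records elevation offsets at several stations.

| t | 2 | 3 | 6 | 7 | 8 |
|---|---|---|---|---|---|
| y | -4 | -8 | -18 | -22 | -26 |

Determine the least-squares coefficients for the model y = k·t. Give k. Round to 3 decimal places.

Forming MᵀM = [[162]] and Mᵀy = [-502]ᵀ gives MᵀM·[k]ᵀ = Mᵀy.
k = (-502)/162 = -3.09877.

k = -3.099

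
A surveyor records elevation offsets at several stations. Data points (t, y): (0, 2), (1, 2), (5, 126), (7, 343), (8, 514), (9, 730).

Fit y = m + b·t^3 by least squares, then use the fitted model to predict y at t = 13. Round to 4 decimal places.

Sums needed: Σ1 = 6, Σt^3 = 1710, Σt^3·t^3 = 926860.
Moment sums: Σy = 1717, Σt^3·y = 928739.
Normal equations: [[6, 1710]; [1710, 926860]]·[m, b]ᵀ = [1717, 928739]ᵀ.
Δ = 6·926860 − 1710² = 2637060.
m = (1717·926860 − 1710·928739)/2637060 = 327493/263706; b = (6·928739 − 1710·1717)/2637060 = 219697/219755.
At t = 13: ŷ = (327493/263706)·(1) + (219697/219755)·(2197) = 2897683319/1318530.

ŷ = 2197.6620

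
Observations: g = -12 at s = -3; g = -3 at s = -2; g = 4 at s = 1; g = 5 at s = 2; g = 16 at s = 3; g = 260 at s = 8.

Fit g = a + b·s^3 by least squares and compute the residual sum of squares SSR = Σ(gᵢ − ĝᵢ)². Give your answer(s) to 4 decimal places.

SSR = 4.4898

Compute the Gram sums: Σ1 = 6, Σs^3 = 513, Σs^3·s^3 = 263731.
And Σg = 270, Σs^3·g = 133944.
Normal equations: [[6, 513]; [513, 263731]]·[a, b]ᵀ = [270, 133944]ᵀ.
Determinant 6·263731 − 513² = 1319217.
a = (270·263731 − 513·133944)/1319217 = 831366/439739; b = (6·133944 − 513·270)/1319217 = 221718/439739.
Residuals: -121848/439739, -22167/25867, 705872/439739, -406415/439739, 218072/439739, -18842/439739; SSR = 1974338/439739.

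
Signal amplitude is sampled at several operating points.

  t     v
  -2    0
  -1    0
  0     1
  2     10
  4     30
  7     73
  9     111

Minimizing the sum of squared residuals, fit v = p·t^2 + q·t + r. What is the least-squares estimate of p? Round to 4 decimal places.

The normal equations are: 9251·p + 1135·q + 155·r = 13088;  1135·p + 155·q + 19·r = 1650;  155·p + 19·q + 7·r = 225.
Solving the 3×3 system (Gaussian elimination) gives p = 168053/160356, q = 450725/160356, r = 34955/26726.

p = 1.0480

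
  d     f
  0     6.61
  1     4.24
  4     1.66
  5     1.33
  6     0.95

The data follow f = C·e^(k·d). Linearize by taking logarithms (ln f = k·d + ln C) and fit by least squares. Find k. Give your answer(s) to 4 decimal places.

k = -0.3152

Taking logs, ln f = k·d + ln C, so regress ln f on d.
Σd = 16.0000, Σ(d)² = 78.0000, Σln f = 4.0739, Σd·ln f = 4.5900.
Normal system: [[78.0000, 16.0000]; [16.0000, 5]]·[k, ln C]ᵀ = [4.5900, 4.0739]ᵀ.
Slope k = (n·Σd·ln f − Σd·Σln f)/(n·Σ(d)² − (Σd)²) = (5·4.5900 − 16.0000·4.0739)/134.0000 = -0.31516; ln C = (Σln f − k·Σd)/n = 1.82329.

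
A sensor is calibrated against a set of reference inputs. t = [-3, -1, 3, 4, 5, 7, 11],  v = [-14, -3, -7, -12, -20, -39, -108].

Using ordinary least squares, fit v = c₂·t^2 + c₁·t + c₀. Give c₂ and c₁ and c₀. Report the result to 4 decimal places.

c₂ = -0.9996, c₁ = 1.3212, c₀ = -1.0641

The normal equations are: 18086·c₂ + 1862·c₁ + 230·c₀ = -15863;  1862·c₂ + 230·c₁ + 26·c₀ = -1585;  230·c₂ + 26·c₁ + 7·c₀ = -203.
(Σt^2·t^2 = 18086, Σt^2·t = 1862, Σt^2 = 230, Σt·t = 230, Σt = 26, Σ1 = 7, Σt^2·v = -15863, Σt·v = -1585, Σv = -203.)
Solving the 3×3 system (Gaussian elimination) gives c₂ = -681097/681384, c₁ = 900265/681384, c₀ = -5493/5162.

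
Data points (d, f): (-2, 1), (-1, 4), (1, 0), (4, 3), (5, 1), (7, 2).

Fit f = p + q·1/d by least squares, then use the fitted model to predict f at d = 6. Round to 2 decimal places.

Compute the Gram sums: Σ1 = 6, Σ1/d = 13/140, Σ1/d·1/d = 46509/19600.
Right-hand side: Σf = 11, Σ1/d·f = -457/140.
Δ = 6·(46509/19600) − (13/140)² = 55777/3920.
p = (11·(46509/19600) − (13/140)·(-457/140))/(55777/3920) = 103508/55777; q = (6·(-457/140) − (13/140)·11)/(55777/3920) = -80780/55777.
At d = 6: f̂ = (103508/55777)·(1) + (-80780/55777)·(1/6) = 270134/167331.

f̂ = 1.61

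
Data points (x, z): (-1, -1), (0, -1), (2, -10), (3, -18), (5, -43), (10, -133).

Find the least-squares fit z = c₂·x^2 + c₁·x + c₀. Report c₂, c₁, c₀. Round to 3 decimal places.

The normal system AᵀA·[c₂, c₁, c₀]ᵀ = Aᵀz is [[10723, 1159, 139]; [1159, 139, 19]; [139, 19, 6]]·[c₂, c₁, c₀]ᵀ = [-14578, -1618, -206]ᵀ.
Solving the 3×3 system (Gaussian elimination) gives c₂ = -19715/18688, c₁ = -49149/18688, c₀ = -7313/4672.

c₂ = -1.055, c₁ = -2.630, c₀ = -1.565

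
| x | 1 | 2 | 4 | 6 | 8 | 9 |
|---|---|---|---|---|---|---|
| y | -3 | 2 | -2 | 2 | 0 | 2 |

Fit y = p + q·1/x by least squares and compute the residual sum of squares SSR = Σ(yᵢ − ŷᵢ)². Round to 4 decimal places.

With design matrix A, AᵀA = [[6, 155/72]; [155/72, 7093/5184]] and Aᵀy = [1, -35/18]ᵀ.
Δ = 6·(7093/5184) − (155/72)² = 18533/5184.
p = (1·(7093/5184) − (155/72)·(-35/18))/(18533/5184) = 28793/18533; q = (6·(-35/18) − (155/72)·1)/(18533/5184) = -71640/18533.
Residuals: -12752/18533, 44093/18533, -47949/18533, 20213/18533, -19838/18533, 16233/18533; SSR = 295232/18533.

SSR = 15.9301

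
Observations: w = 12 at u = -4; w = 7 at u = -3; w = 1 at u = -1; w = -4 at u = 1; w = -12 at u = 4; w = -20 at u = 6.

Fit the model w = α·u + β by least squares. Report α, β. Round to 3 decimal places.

α = -3.019, β = -1.157

Normal-equation sums: Σu·u = 79, Σu = 3, Σ1 = 6.
Moment sums: Σu·w = -242, Σw = -16.
Eliminating β: 6·(row 1) − 3·(row 2) gives 465·α = 6·(-242) − 3·(-16) = -1404, so α = -468/155.
Then β = ((-16) − 3·(-468/155))/6 = -538/465.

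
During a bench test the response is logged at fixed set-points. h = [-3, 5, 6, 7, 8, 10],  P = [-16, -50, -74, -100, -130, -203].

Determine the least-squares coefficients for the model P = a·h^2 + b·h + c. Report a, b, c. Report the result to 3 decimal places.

a = -2.008, b = -0.342, c = 1.084

The normal equations are: 18499·a + 2169·b + 283·c = -37578;  2169·a + 283·b + 33·c = -4416;  283·a + 33·b + 6·c = -573.
Solving the 3×3 system (Gaussian elimination) gives a = -127059/63280, b = -4323/12656, c = 4287/3955.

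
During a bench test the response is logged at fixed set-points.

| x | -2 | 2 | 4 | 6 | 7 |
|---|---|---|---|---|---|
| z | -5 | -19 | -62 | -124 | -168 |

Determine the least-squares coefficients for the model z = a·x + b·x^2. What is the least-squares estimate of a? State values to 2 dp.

Compute the Gram sums: Σx·x = 109, Σx·x^2 = 623, Σx^2·x^2 = 3985.
Right-hand side: Σx·z = -2196, Σx^2·z = -13784.
Normal equations: [[109, 623]; [623, 3985]]·[a, b]ᵀ = [-2196, -13784]ᵀ.
det = 109·3985 − 623² = 46236.
a = ((-2196)·3985 − 623·(-13784))/46236 = -40907/11559; b = (109·(-13784) − 623·(-2196))/46236 = -33587/11559.

a = -3.54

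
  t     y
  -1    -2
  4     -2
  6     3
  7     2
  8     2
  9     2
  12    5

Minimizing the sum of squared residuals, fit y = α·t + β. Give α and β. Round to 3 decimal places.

AᵀA·[α, β]ᵀ = Aᵀy reads: 391·α + 45·β = 120;  45·α + 7·β = 10.
(Σt·t = 391, Σt = 45, Σ1 = 7, Σt·y = 120, Σy = 10.)
Determinant 391·7 − 45² = 712.
α = (120·7 − 45·10)/712 = 195/356; β = (391·10 − 45·120)/712 = -745/356.

α = 0.548, β = -2.093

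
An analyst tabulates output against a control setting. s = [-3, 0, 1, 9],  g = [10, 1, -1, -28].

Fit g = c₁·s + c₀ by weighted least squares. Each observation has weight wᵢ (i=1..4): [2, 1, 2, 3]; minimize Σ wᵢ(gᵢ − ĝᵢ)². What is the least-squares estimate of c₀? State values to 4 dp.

c₀ = 1.0914

Forming XᵀWX = [[263, 23]; [23, 8]] and XᵀWg = [-818, -65]ᵀ gives XᵀWX·[c₁, c₀]ᵀ = XᵀWg.
Δ = 263·8 − 23² = 1575.
c₁ = ((-818)·8 − 23·(-65))/1575 = -561/175; c₀ = (263·(-65) − 23·(-818))/1575 = 191/175.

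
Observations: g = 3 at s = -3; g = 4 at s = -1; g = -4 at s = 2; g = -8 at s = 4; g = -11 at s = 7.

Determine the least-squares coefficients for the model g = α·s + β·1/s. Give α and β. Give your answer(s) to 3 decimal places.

With design matrix X, XᵀX = [[79, 5]; [5, 10189/7056]] and Xᵀg = [-130, -74/7]ᵀ.
Δ = 79·(10189/7056) − 5² = 628531/7056.
α = ((-130)·(10189/7056) − 5·(-74/7))/(628531/7056) = -951610/628531; β = (79·(-74/7) − 5·(-130))/(628531/7056) = -1306368/628531.

α = -1.514, β = -2.078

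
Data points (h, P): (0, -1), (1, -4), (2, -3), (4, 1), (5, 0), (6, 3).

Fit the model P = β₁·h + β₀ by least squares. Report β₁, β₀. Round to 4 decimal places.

β₁ = 0.8571, β₀ = -3.2381

From the data, Σh·h = 82, Σh = 18, Σ1 = 6.
And Σh·P = 12, ΣP = -4.
So AᵀA·[β₁, β₀]ᵀ = AᵀP: [[82, 18]; [18, 6]]·[β₁, β₀]ᵀ = [12, -4]ᵀ.
Determinant 82·6 − 18² = 168.
β₁ = (12·6 − 18·(-4))/168 = 6/7; β₀ = (82·(-4) − 18·12)/168 = -68/21.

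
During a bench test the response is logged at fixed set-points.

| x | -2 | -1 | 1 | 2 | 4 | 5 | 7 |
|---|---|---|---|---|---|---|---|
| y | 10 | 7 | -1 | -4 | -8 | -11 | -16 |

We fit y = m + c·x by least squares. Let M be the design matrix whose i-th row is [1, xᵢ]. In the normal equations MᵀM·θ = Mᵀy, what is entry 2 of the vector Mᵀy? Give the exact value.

-235

Entry 2 ↔ basis x, so (Mᵀy)_{2} = Σᵢ (x)·yᵢ = (-2)·(10) + (-1)·(7) + (1)·(-1) + (2)·(-4) + (4)·(-8) + (5)·(-11) + (7)·(-16) = -235.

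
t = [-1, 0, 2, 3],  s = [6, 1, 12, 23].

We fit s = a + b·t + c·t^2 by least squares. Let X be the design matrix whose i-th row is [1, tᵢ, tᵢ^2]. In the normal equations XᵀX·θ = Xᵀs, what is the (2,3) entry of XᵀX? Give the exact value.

34

Row 2 ↔ basis t, column 3 ↔ basis t^2, so (XᵀX)_{2,3} = Σᵢ (t)·(t^2) = (-1)·(1) + (0)·(0) + (2)·(4) + (3)·(9) = 34.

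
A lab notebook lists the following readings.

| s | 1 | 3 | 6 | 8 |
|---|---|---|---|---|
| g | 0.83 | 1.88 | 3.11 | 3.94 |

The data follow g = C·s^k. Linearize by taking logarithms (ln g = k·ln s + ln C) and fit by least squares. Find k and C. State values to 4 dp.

Taking logs, ln g = k·ln s + ln C, so regress ln g on ln s.
Sums: Σln s = 4.9698, Σ(ln s)² = 8.7414, Σln g = 2.9507, Σln s·ln g = 5.5778.
Normal system: [[8.7414, 4.9698]; [4.9698, 4]]·[k, ln C]ᵀ = [5.5778, 2.9507]ᵀ.
Δ = 8.7414·4 − (4.9698)² = 10.2667; k = (5.5778·4 − 4.9698·2.9507)/10.2667 = 0.74479, ln C = (8.7414·2.9507 − 4.9698·5.5778)/10.2667 = -0.18768, so C = exp(-0.18768) = 0.82888.

k = 0.7448, C = 0.8289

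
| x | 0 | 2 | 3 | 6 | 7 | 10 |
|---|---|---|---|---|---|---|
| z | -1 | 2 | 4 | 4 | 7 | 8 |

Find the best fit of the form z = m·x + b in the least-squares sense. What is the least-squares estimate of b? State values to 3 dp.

b = 0.050

MᵀM·[m, b]ᵀ = Mᵀz reads: 198·m + 28·b = 169;  28·m + 6·b = 24.
Eliminating b: 6·(row 1) − 28·(row 2) gives 404·m = 6·169 − 28·24 = 342, so m = 171/202.
Then b = (24 − 28·(171/202))/6 = 5/101.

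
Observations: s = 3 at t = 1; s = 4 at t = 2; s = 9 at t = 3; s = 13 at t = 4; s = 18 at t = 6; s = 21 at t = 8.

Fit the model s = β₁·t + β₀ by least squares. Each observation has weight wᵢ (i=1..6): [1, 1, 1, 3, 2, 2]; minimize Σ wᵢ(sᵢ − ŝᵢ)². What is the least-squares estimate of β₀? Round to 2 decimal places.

Compute the Gram sums: Σwᵢ·t·t = 262, Σwᵢ·t = 46, Σwᵢ·1 = 10.
And Σwᵢ·t·s = 746, Σwᵢ·s = 133.
Determinant 262·10 − 46² = 504.
β₁ = (746·10 − 46·133)/504 = 671/252; β₀ = (262·133 − 46·746)/504 = 265/252.

β₀ = 1.05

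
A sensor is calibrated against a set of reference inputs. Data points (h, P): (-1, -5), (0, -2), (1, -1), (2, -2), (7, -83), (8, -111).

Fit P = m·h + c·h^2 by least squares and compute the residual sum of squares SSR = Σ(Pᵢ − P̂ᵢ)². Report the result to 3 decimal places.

SSR = 7.590

Normal-equation sums: Σh·h = 119, Σh·h^2 = 863, Σh^2·h^2 = 6515.
Right-hand side: Σh·P = -1469, Σh^2·P = -11185.
So XᵀX·[m, c]ᵀ = XᵀP: [[119, 863]; [863, 6515]]·[m, c]ᵀ = [-1469, -11185]ᵀ.
Eliminating c: 6515·(row 1) − 863·(row 2) gives 30516·m = 6515·(-1469) − 863·(-11185) = 82120, so m = 20530/7629.
Then c = ((-11185) − 863·(20530/7629))/6515 = -15817/7629.
Residuals: -1798/7629, -2, -4114/2543, 6950/7629, -628/2543, 1229/7629; SSR = 57901/7629.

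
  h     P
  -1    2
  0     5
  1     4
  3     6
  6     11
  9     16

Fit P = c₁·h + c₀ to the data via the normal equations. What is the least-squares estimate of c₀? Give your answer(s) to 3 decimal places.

Sums needed: Σh·h = 128, Σh = 18, Σ1 = 6.
Right-hand side: Σh·P = 230, ΣP = 44.
Normal equations: [[128, 18]; [18, 6]]·[c₁, c₀]ᵀ = [230, 44]ᵀ.
Determinant 128·6 − 18² = 444.
c₁ = (230·6 − 18·44)/444 = 49/37; c₀ = (128·44 − 18·230)/444 = 373/111.

c₀ = 3.360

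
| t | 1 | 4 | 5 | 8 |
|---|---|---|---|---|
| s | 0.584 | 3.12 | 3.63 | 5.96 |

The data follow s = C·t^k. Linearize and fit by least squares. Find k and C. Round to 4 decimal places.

k = 1.1275, C = 0.5993

Let Y = ln s. Fitting Y = k·ln t + ln C by least squares:
XᵀX = [[8.8362, 5.0752]; [5.0752, 4]], rhs = [7.3643, 3.6743]ᵀ  (here Σln t = 5.0752, Σ(ln t)² = 8.8362, Σln s = 3.6743, Σln t·ln s = 7.3643).
Solving (det = 9.5873): k = 1.12747, ln C = -0.51196, so C = exp(-0.51196) = 0.59932.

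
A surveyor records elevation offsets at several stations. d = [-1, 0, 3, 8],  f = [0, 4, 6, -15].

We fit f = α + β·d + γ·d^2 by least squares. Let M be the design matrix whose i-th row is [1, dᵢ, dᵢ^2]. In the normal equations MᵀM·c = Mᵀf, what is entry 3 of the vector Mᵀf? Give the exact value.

Entry 3 ↔ basis d^2, so (Mᵀf)_{3} = Σᵢ (d^2)·fᵢ = (1)·(0) + (0)·(4) + (9)·(6) + (64)·(-15) = -906.

-906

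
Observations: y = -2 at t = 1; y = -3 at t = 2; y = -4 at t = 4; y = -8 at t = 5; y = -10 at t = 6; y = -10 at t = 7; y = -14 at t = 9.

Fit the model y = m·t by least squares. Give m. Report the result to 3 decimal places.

m = -1.509

With design matrix M, MᵀM = [[212]] and Mᵀy = [-320]ᵀ.
Hence m = -320 / 212 ≈ -1.50943.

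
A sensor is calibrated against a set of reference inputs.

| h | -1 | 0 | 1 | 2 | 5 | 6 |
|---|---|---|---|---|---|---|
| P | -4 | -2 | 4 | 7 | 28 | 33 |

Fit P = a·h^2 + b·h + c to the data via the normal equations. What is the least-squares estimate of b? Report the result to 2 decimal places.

b = 3.85

With design matrix A, AᵀA = [[1939, 349, 67]; [349, 67, 13]; [67, 13, 6]] and AᵀP = [1916, 360, 66]ᵀ.
Row-reducing yields a = 2329/7044, b = 27137/7044, c = -610/587.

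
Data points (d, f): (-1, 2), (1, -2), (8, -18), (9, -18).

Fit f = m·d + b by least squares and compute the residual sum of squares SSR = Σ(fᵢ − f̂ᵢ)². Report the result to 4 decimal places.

Forming AᵀA = [[147, 17]; [17, 4]] and Aᵀf = [-310, -36]ᵀ gives AᵀA·[m, b]ᵀ = Aᵀf.
det = 147·4 − 17² = 299.
m = ((-310)·4 − 17·(-36))/299 = -628/299; b = (147·(-36) − 17·(-310))/299 = -22/299.
Residuals: -8/299, 4/23, -336/299, 292/299; SSR = 672/299.

SSR = 2.2475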